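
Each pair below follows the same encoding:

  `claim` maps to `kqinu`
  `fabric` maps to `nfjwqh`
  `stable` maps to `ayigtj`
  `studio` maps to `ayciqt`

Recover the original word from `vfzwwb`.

narrow

The shifts repeat in a cycle of length 2: positions 0,1,… shift by +8, +5, then the pattern repeats.
Decoding vfzwwb: v−8=n, f−5=a, z−8=r, w−5=r, w−8=o, b−5=w.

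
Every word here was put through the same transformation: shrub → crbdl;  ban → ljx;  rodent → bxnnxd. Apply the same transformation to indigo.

The shift depends on letter class: consonant s→c is +10, but vowel u→d is +9. Vowels shift forward by 9 and consonants shift forward by 10.
Applying it to indigo: i(vowel)+9=r, n(cons)+10=x, d(cons)+10=n, i(vowel)+9=r, g(cons)+10=q, o(vowel)+9=x.

rxnrqx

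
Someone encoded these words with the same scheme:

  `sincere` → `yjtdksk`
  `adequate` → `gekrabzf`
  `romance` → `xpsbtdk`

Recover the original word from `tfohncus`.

neighbor

Shifts by position in sincere: pos 0: s→y (+6), pos 1: i→j (+1), pos 2: n→t (+6), pos 3: c→d (+1) — repeating every 2. The shifts repeat in a cycle of length 2: positions 0,1,… shift by +6, +1, then the pattern repeats.
Undoing it on tfohncus: t−6=n, f−1=e, o−6=i, h−1=g, n−6=h, c−1=b, u−6=o, s−1=r.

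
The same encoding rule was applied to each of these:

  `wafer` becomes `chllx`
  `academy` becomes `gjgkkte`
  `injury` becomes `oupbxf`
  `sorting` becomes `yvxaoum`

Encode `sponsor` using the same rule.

ywuuyvx

Shifts by position in wafer: pos 0: w→c (+6), pos 1: a→h (+7), pos 2: f→l (+6), pos 3: e→l (+7) — repeating every 2. The shifts repeat in a cycle of length 2: positions 0,1,… shift by +6, +7, then the pattern repeats.
For sponsor: s+6=y, p+7=w, o+6=u, n+7=u, s+6=y, o+7=v, r+6=x.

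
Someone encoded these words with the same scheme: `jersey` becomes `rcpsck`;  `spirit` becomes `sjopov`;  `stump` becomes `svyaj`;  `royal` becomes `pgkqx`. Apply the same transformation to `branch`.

j(9)→r(17) and e(4)→c(2) fit y≡3x+16 (mod 26); the inverse of 3 mod 26 is 9. This is an affine cipher: with a=0,…,z=25, each position x becomes (3x+16) mod 26.
On branch: b(1)→3·1+16≡19=t; r(17)→3·17+16≡15=p; a(0)→3·0+16≡16=q; n(13)→3·13+16≡3=d; c(2)→3·2+16≡22=w; h(7)→3·7+16≡11=l (all mod 26).

tpqdwl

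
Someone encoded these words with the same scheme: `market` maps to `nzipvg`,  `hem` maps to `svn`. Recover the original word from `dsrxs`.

which

Each pair mirrors across the alphabet (m↔n, a↔z, r↔i): positions sum to 25. Each letter is replaced by its mirror in the alphabet: a↔z, b↔y, c↔x, and so on (the Atbash cipher).
Decoding dsrxs: d↔w, s↔h, r↔i, x↔c, s↔h.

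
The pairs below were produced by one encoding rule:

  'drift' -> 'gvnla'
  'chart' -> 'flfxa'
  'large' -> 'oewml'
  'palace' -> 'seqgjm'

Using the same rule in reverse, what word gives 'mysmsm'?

In drift: d→g is +3, r→v is +4, i→n is +5, f→l is +6 — the shift increases by 1 each position. Each letter shifts forward by (position + 3), i.e. 3, 4, 5, … — the shift grows by one for each successive letter.
Reversing it on mysmsm: m−3=j, y−4=u, s−5=n, m−6=g, s−7=l, m−8=e.

jungle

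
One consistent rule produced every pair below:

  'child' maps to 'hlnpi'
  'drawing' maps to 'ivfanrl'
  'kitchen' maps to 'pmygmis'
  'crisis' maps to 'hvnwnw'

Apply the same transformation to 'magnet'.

relrjx

A repeating key of period 2 is used — shifts +5, +4 over and over.
Applying it to magnet: m+5=r, a+4=e, g+5=l, n+4=r, e+5=j, t+4=x.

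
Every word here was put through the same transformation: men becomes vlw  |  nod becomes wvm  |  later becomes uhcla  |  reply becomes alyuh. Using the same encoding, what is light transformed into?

uppqc

The shift depends on letter class: consonant m→v is +9, but vowel e→l is +7. Two shifts are in play — +7 for a/e/i/o/u, +9 for every other letter.
Applying it to light: l(cons)+9=u, i(vowel)+7=p, g(cons)+9=p, h(cons)+9=q, t(cons)+9=c.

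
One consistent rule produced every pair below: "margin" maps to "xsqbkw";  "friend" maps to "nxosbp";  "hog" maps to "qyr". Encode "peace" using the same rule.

omkoz

The output letters match the input read backwards, each shifted +10: margin reversed is nigram. Read the word backwards and shift each letter +10.
Applying it to peace: reverse → ecaep; then shift: e+10=o, c+10=m, a+10=k, e+10=o, p+10=z.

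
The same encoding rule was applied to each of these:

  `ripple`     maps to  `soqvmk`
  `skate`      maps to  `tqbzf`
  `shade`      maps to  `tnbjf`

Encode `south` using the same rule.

tuvzi

Shifts by position in ripple: pos 0: r→s (+1), pos 1: i→o (+6), pos 2: p→q (+1), pos 3: p→v (+6) — repeating every 2. The shifts repeat in a cycle of length 2: positions 0,1,… shift by +1, +6, then the pattern repeats.
On south: s+1=t, o+6=u, u+1=v, t+6=z, h+1=i.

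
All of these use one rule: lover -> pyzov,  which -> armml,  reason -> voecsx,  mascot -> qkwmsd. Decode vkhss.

It's a Vigenère-style cipher with numeric key [4,10]: position i shifts by key[i mod 2].
Decoding vkhss: v−4=r, k−10=a, h−4=d, s−10=i, s−4=o.

radio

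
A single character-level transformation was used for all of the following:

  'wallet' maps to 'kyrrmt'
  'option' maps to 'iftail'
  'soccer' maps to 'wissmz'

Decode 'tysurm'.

w(22)→k(10) and a(0)→y(24) fit y≡23x+24 (mod 26); the inverse of 23 mod 26 is 17. Treating letters as 0–25, the rule is x ↦ 23x + 24 (mod 26).
Decoding tysurm: t(19)→17·(19−24)≡19=t; y(24)→17·(24−24)≡0=a; s(18)→17·(18−24)≡2=c; u(20)→17·(20−24)≡10=k; r(17)→17·(17−24)≡11=l; m(12)→17·(12−24)≡4=e (all mod 26).

tackle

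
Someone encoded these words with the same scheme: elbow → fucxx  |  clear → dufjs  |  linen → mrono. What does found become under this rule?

gxvwe

Shifts by position in elbow: pos 0: e→f (+1), pos 1: l→u (+9), pos 2: b→c (+1), pos 3: o→x (+9) — repeating every 2. A repeating key of period 2 is used — shifts +1, +9 over and over.
Applying it to found: f+1=g, o+9=x, u+1=v, n+9=w, d+1=e.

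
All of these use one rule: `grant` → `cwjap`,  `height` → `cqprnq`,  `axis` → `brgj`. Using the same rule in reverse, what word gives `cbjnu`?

least

The output letters match the input read backwards, each shifted +9: grant reversed is tnarg. Two steps: reverse the string, then apply a Caesar shift of +9.
Reversing it on cbjnu: shift back: c−9=t, b−9=s, j−9=a, n−9=e, u−9=l → tsael; then reverse → least.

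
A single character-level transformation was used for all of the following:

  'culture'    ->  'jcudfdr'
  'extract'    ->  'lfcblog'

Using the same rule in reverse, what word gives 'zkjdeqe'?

scatter

Letter i (0-indexed) is shifted by i+7, so successive shifts are 7, 8, 9, ….
Reversing it on zkjdeqe: z−7=s, k−8=c, j−9=a, d−10=t, e−11=t, q−12=e, e−13=r.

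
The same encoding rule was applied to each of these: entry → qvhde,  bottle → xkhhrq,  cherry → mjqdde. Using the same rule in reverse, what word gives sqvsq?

e(4)→q(16) and n(13)→v(21) fit y≡15x+8 (mod 26); the inverse of 15 mod 26 is 7. Treating letters as 0–25, the rule is x ↦ 15x + 8 (mod 26).
Decoding sqvsq: s(18)→7·(18−8)≡18=s; q(16)→7·(16−8)≡4=e; v(21)→7·(21−8)≡13=n; s(18)→7·(18−8)≡18=s; q(16)→7·(16−8)≡4=e (all mod 26).

sense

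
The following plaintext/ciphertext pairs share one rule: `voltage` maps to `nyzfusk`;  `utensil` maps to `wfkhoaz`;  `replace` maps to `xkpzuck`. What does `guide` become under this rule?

swatk

v(21)→n(13) and o(14)→y(24) fit y≡17x+20 (mod 26); the inverse of 17 mod 26 is 23. This is an affine cipher: with a=0,…,z=25, each position x becomes (17x+20) mod 26.
Applying it to guide: g(6)→17·6+20≡18=s; u(20)→17·20+20≡22=w; i(8)→17·8+20≡0=a; d(3)→17·3+20≡19=t; e(4)→17·4+20≡10=k (all mod 26).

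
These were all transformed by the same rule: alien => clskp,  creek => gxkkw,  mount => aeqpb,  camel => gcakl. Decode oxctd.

a(0)→c(2) and l(11)→l(11) fit y≡15x+2 (mod 26); the inverse of 15 mod 26 is 7. This is an affine cipher: with a=0,…,z=25, each position x becomes (15x+2) mod 26.
Decoding oxctd: o(14)→7·(14−2)≡6=g; x(23)→7·(23−2)≡17=r; c(2)→7·(2−2)≡0=a; t(19)→7·(19−2)≡15=p; d(3)→7·(3−2)≡7=h (all mod 26).

graph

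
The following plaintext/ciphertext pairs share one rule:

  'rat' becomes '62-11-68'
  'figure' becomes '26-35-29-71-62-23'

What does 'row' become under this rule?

r(#18)→62 and a(#1)→11: differences scale by 3, so n = 3·pos + 8. The formula is n = 3×(alphabet index, a=1) + 8.
Applying it to row: r=18→62, o=15→53, w=23→77.

62-53-77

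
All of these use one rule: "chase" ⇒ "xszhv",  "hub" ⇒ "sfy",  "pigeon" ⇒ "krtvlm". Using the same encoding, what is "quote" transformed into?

Each pair mirrors across the alphabet (c↔x, h↔s, a↔z): positions sum to 25. This is the alphabet-reversal cipher (Atbash): a becomes z, b becomes y, etc.
Applying it to quote: q↔j, u↔f, o↔l, t↔g, e↔v.

jflgv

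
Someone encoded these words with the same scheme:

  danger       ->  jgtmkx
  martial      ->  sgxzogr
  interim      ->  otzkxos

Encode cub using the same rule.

iah

Compare letters: d→j is +6, a→g is +6, n→t is +6 — a constant shift. It's a constant shift of +6 (ROT6).
Applying it to cub: c+6=i, u+6=a, b+6=h.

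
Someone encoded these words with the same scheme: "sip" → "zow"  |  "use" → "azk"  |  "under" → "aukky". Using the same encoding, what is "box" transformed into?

The shift depends on letter class: consonant s→z is +7, but vowel i→o is +6. Two shifts are in play — +6 for a/e/i/o/u, +7 for every other letter.
For box: b(cons)+7=i, o(vowel)+6=u, x(cons)+7=e.

iue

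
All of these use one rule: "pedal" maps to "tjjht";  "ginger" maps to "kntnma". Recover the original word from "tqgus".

plank

Letter i (0-indexed) is shifted by i+4, so successive shifts are 4, 5, 6, ….
Decoding tqgus: t−4=p, q−5=l, g−6=a, u−7=n, s−8=k.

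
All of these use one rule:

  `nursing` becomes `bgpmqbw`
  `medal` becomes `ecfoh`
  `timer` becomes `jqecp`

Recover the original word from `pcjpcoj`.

n(13)→b(1) and u(20)→g(6) fit y≡23x+14 (mod 26); the inverse of 23 mod 26 is 17. Treating letters as 0–25, the rule is x ↦ 23x + 14 (mod 26).
Reversing it on pcjpcoj: p(15)→17·(15−14)≡17=r; c(2)→17·(2−14)≡4=e; j(9)→17·(9−14)≡19=t; p(15)→17·(15−14)≡17=r; c(2)→17·(2−14)≡4=e; o(14)→17·(14−14)≡0=a; j(9)→17·(9−14)≡19=t (all mod 26).

retreat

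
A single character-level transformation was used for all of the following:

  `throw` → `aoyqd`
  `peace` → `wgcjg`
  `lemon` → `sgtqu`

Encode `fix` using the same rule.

The shift depends on letter class: consonant t→a is +7, but vowel o→q is +2. Two shifts are in play — +2 for a/e/i/o/u, +7 for every other letter.
On fix: f(cons)+7=m, i(vowel)+2=k, x(cons)+7=e.

mke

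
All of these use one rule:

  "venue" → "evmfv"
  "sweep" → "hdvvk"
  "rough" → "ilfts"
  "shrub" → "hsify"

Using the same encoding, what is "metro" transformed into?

v(21)→e(4) and e(4)→v(21) fit y≡25x+25 (mod 26); the inverse of 25 mod 26 is 25. Each letter's alphabet position (a=0..z=25) is mapped through 25·x+25 mod 26 — an affine cipher.
For metro: m(12)→25·12+25≡13=n; e(4)→25·4+25≡21=v; t(19)→25·19+25≡6=g; r(17)→25·17+25≡8=i; o(14)→25·14+25≡11=l (all mod 26).

nvgil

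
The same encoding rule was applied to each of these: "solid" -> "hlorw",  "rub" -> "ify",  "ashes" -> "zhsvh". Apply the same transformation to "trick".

Each pair mirrors across the alphabet (s↔h, o↔l, l↔o): positions sum to 25. Each letter is replaced by its mirror in the alphabet: a↔z, b↔y, c↔x, and so on (the Atbash cipher).
On trick: t↔g, r↔i, i↔r, c↔x, k↔p.

girxp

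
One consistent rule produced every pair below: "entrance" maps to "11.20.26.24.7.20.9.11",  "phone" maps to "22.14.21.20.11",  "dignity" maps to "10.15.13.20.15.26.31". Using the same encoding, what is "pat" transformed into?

22.7.26

e is letter #5 and maps to 11: an offset of 6. Each letter is replaced by its alphabet position (a=1..z=26) + 6.
For pat: p=16→22, a=1→7, t=20→26.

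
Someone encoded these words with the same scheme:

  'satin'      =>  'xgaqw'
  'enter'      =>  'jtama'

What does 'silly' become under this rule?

In satin: s→x is +5, a→g is +6, t→a is +7, i→q is +8 — the shift increases by 1 each position. The shift increases by 1 at each position, starting from +5: 5, 6, 7, ….
For silly: s+5=x, i+6=o, l+7=s, l+8=t, y+9=h.

xosth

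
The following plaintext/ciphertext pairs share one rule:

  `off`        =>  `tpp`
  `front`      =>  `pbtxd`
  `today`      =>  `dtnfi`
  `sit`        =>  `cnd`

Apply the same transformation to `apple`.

fzzvj

The shift depends on letter class: consonant f→p is +10, but vowel o→t is +5. Two shifts are in play — +5 for a/e/i/o/u, +10 for every other letter.
For apple: a(vowel)+5=f, p(cons)+10=z, p(cons)+10=z, l(cons)+10=v, e(vowel)+5=j.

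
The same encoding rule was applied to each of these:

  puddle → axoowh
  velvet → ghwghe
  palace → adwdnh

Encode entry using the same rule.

The shift depends on letter class: consonant p→a is +11, but vowel u→x is +3. Vowels shift forward by 3 and consonants shift forward by 11.
For entry: e(vowel)+3=h, n(cons)+11=y, t(cons)+11=e, r(cons)+11=c, y(cons)+11=j.

hyecj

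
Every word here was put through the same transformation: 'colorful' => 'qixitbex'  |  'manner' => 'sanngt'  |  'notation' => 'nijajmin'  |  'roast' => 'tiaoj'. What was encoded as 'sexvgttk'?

mulberry

Each letter's alphabet position (a=0..z=25) is mapped through 21·x+0 mod 26 — an affine cipher.
Undoing it on sexvgttk: s(18)→5·(18−0)≡12=m; e(4)→5·(4−0)≡20=u; x(23)→5·(23−0)≡11=l; v(21)→5·(21−0)≡1=b; g(6)→5·(6−0)≡4=e; t(19)→5·(19−0)≡17=r; t(19)→5·(19−0)≡17=r; k(10)→5·(10−0)≡24=y (all mod 26).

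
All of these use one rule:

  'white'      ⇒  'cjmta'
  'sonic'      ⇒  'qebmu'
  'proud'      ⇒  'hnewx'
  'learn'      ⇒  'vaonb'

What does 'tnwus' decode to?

w(22)→c(2) and h(7)→j(9) fit y≡3x+14 (mod 26); the inverse of 3 mod 26 is 9. Each letter's alphabet position (a=0..z=25) is mapped through 3·x+14 mod 26 — an affine cipher.
Undoing it on tnwus: t(19)→9·(19−14)≡19=t; n(13)→9·(13−14)≡17=r; w(22)→9·(22−14)≡20=u; u(20)→9·(20−14)≡2=c; s(18)→9·(18−14)≡10=k (all mod 26).

truck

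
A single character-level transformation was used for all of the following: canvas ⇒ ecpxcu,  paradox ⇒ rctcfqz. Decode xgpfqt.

vendor

This is a Caesar cipher with shift 2.
Undoing it on xgpfqt: x−2=v, g−2=e, p−2=n, f−2=d, q−2=o, t−2=r.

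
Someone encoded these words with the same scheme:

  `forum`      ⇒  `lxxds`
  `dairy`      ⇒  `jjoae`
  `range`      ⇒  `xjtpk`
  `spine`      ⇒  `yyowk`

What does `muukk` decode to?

Shifts by position in forum: pos 0: f→l (+6), pos 1: o→x (+9), pos 2: r→x (+6), pos 3: u→d (+9) — repeating every 2. It's a Vigenère-style cipher with numeric key [6,9]: position i shifts by key[i mod 2].
Undoing it on muukk: m−6=g, u−9=l, u−6=o, k−9=b, k−6=e.

globe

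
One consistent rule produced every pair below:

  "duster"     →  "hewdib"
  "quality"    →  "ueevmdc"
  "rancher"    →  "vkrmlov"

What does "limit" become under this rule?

psqsx

Shifts by position in duster: pos 0: d→h (+4), pos 1: u→e (+10), pos 2: s→w (+4), pos 3: t→d (+10) — repeating every 2. A repeating key of period 2 is used — shifts +4, +10 over and over.
For limit: l+4=p, i+10=s, m+4=q, i+10=s, t+4=x.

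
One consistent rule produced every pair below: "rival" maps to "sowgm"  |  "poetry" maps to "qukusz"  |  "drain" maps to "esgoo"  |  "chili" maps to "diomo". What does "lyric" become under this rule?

Vowels shift forward by 6 and consonants shift forward by 1.
Applying it to lyric: l(cons)+1=m, y(cons)+1=z, r(cons)+1=s, i(vowel)+6=o, c(cons)+1=d.

mzsod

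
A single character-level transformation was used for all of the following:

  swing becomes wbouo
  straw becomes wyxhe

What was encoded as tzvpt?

The shift increases by 1 at each position, starting from +4: 4, 5, 6, ….
Reversing it on tzvpt: t−4=p, z−5=u, v−6=p, p−7=i, t−8=l.

pupil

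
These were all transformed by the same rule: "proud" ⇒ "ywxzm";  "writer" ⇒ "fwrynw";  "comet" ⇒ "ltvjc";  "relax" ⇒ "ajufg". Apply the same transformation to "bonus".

ktwzb

Shifts by position in proud: pos 0: p→y (+9), pos 1: r→w (+5), pos 2: o→x (+9), pos 3: u→z (+5) — repeating every 2. It's a Vigenère-style cipher with numeric key [9,5]: position i shifts by key[i mod 2].
On bonus: b+9=k, o+5=t, n+9=w, u+5=z, s+9=b.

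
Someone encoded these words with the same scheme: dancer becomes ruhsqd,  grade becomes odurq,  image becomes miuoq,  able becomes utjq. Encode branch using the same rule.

d(3)→r(17) and a(0)→u(20) fit y≡25x+20 (mod 26); the inverse of 25 mod 26 is 25. Treating letters as 0–25, the rule is x ↦ 25x + 20 (mod 26).
On branch: b(1)→25·1+20≡19=t; r(17)→25·17+20≡3=d; a(0)→25·0+20≡20=u; n(13)→25·13+20≡7=h; c(2)→25·2+20≡18=s; h(7)→25·7+20≡13=n (all mod 26).

tduhsn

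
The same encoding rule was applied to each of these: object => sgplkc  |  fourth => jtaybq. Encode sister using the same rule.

In object: o→s is +4, b→g is +5, j→p is +6, e→l is +7 — the shift increases by 1 each position. The shift increases by 1 at each position, starting from +4: 4, 5, 6, ….
On sister: s+4=w, i+5=n, s+6=y, t+7=a, e+8=m, r+9=a.

wnyama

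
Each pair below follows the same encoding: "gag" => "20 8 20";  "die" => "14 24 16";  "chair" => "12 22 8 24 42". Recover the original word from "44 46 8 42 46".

g(#7)→20 and a(#1)→8: differences scale by 2, so n = 2·pos + 6. The formula is n = 2×(alphabet index, a=1) + 6.
Decoding 44 46 8 42 46: 44→(44−6)÷2=19=s, 46→(46−6)÷2=20=t, 8→(8−6)÷2=1=a, 42→(42−6)÷2=18=r, 46→(46−6)÷2=20=t.

start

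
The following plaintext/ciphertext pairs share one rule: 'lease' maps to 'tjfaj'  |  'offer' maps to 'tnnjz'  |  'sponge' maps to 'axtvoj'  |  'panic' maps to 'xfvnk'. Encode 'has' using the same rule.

The rule splits by letter class: vowels +5, consonants +8.
On has: h(cons)+8=p, a(vowel)+5=f, s(cons)+8=a.

pfa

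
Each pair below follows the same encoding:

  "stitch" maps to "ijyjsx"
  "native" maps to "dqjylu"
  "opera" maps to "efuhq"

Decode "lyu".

Compare letters: s→i is +16, t→j is +16, i→y is +16 — a constant shift. It's a constant shift of +16 (ROT16).
Undoing it on lyu: l−16=v, y−16=i, u−16=e.

vie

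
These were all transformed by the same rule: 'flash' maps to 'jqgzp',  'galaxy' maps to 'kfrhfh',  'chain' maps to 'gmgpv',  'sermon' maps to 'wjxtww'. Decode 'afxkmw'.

In flash: f→j is +4, l→q is +5, a→g is +6, s→z is +7 — the shift increases by 1 each position. The shift increases by 1 at each position, starting from +4: 4, 5, 6, ….
Decoding afxkmw: a−4=w, f−5=a, x−6=r, k−7=d, m−8=e, w−9=n.

warden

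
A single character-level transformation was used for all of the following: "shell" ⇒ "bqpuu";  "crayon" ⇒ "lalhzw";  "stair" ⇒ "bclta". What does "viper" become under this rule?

etypa

The shift depends on letter class: consonant s→b is +9, but vowel e→p is +11. Two shifts are in play — +11 for a/e/i/o/u, +9 for every other letter.
Applying it to viper: v(cons)+9=e, i(vowel)+11=t, p(cons)+9=y, e(vowel)+11=p, r(cons)+9=a.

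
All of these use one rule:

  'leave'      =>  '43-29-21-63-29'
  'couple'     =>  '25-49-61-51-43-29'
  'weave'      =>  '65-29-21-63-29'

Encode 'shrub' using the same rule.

57-35-55-61-23

With a=1..z=26, the number is 2·pos + 19.
Applying it to shrub: s=19→57, h=8→35, r=18→55, u=21→61, b=2→23.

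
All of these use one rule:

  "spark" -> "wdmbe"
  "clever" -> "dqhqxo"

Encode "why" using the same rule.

kti

The output letters match the input read backwards, each shifted +12: spark reversed is kraps. Two steps: reverse the string, then apply a Caesar shift of +12.
For why: reverse → yhw; then shift: y+12=k, h+12=t, w+12=i.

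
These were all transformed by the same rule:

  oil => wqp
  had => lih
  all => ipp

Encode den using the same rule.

The shift depends on letter class: consonant l→p is +4, but vowel o→w is +8. The rule splits by letter class: vowels +8, consonants +4.
For den: d(cons)+4=h, e(vowel)+8=m, n(cons)+4=r.

hmr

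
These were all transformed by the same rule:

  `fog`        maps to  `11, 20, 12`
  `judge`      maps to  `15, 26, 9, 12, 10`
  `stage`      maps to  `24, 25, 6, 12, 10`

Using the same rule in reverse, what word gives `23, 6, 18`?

ram

f is letter #6 and maps to 11: an offset of 5. Each letter is replaced by its alphabet position (a=1..z=26) + 5.
Undoing it on 23, 6, 18: 23→(23−5)÷1=18=r, 6→(6−5)÷1=1=a, 18→(18−5)÷1=13=m.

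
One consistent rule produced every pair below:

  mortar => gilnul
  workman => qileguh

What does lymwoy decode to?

rescue

Compare letters: m→g is +20, o→i is +20, r→l is +20 — a constant shift. It's a constant shift of +20 (ROT20).
Decoding lymwoy: l−20=r, y−20=e, m−20=s, w−20=c, o−20=u, y−20=e.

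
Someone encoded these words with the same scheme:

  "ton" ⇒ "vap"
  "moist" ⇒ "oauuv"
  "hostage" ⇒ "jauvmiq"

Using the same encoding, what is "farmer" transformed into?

The shift depends on letter class: consonant t→v is +2, but vowel o→a is +12. The rule splits by letter class: vowels +12, consonants +2.
On farmer: f(cons)+2=h, a(vowel)+12=m, r(cons)+2=t, m(cons)+2=o, e(vowel)+12=q, r(cons)+2=t.

hmtoqt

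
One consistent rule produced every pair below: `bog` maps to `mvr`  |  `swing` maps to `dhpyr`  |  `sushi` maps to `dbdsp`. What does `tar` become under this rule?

The rule splits by letter class: vowels +7, consonants +11.
Applying it to tar: t(cons)+11=e, a(vowel)+7=h, r(cons)+11=c.

ehc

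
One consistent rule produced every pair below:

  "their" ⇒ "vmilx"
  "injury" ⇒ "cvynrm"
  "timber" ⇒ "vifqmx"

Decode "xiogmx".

The word is reversed, then every letter is shifted forward by 4.
Decoding xiogmx: shift back: x−4=t, i−4=e, o−4=k, g−4=c, m−4=i, x−4=t → tekcit; then reverse → ticket.

ticket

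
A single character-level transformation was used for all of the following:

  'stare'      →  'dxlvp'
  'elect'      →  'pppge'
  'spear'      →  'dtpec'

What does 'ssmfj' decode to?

Shifts by position in stare: pos 0: s→d (+11), pos 1: t→x (+4), pos 2: a→l (+11), pos 3: r→v (+4) — repeating every 2. A repeating key of period 2 is used — shifts +11, +4 over and over.
Undoing it on ssmfj: s−11=h, s−4=o, m−11=b, f−4=b, j−11=y.

hobby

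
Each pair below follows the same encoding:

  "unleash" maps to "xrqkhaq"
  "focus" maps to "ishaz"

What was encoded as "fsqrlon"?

Letter i (0-indexed) is shifted by i+3, so successive shifts are 3, 4, 5, ….
Reversing it on fsqrlon: f−3=c, s−4=o, q−5=l, r−6=l, l−7=e, o−8=g, n−9=e.

college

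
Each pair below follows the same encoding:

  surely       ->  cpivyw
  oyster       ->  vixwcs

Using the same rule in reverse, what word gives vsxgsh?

doctor

The word is reversed, then every letter is shifted forward by 4.
Decoding vsxgsh: shift back: v−4=r, s−4=o, x−4=t, g−4=c, s−4=o, h−4=d → rotcod; then reverse → doctor.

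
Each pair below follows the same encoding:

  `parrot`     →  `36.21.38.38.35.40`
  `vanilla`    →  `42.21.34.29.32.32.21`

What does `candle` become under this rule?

23.21.34.24.32.25

p is letter #16 and maps to 36: an offset of 20. Letters become their 1-based position plus 20 (so a→21, b→22, …).
On candle: c=3→23, a=1→21, n=14→34, d=4→24, l=12→32, e=5→25.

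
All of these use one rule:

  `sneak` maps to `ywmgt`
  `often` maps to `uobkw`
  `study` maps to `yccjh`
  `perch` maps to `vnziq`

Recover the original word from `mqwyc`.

A repeating key of period 3 is used — shifts +6, +9, +8 over and over.
Decoding mqwyc: m−6=g, q−9=h, w−8=o, y−6=s, c−9=t.

ghost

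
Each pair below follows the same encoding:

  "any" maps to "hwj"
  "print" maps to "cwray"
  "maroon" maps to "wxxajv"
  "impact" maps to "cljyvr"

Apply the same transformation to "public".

The output letters match the input read backwards, each shifted +9: any reversed is yna. Two steps: reverse the string, then apply a Caesar shift of +9.
On public: reverse → cilbup; then shift: c+9=l, i+9=r, l+9=u, b+9=k, u+9=d, p+9=y.

lrukdy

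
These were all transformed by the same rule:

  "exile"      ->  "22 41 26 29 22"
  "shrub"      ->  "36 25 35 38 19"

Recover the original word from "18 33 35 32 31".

e is letter #5 and maps to 22: an offset of 17. Letters become their 1-based position plus 17 (so a→18, b→19, …).
Undoing it on 18 33 35 32 31: 18→(18−17)÷1=1=a, 33→(33−17)÷1=16=p, 35→(35−17)÷1=18=r, 32→(32−17)÷1=15=o, 31→(31−17)÷1=14=n.

apron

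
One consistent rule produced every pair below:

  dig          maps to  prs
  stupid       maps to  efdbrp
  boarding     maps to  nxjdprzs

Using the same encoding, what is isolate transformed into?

rexxjfn

The rule splits by letter class: vowels +9, consonants +12.
For isolate: i(vowel)+9=r, s(cons)+12=e, o(vowel)+9=x, l(cons)+12=x, a(vowel)+9=j, t(cons)+12=f, e(vowel)+9=n.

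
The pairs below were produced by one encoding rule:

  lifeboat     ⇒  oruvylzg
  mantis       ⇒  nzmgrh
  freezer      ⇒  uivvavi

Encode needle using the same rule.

mvvwov

Letters are reflected about the middle of the alphabet (position → 25−position): Atbash.
Applying it to needle: n↔m, e↔v, e↔v, d↔w, l↔o, e↔v.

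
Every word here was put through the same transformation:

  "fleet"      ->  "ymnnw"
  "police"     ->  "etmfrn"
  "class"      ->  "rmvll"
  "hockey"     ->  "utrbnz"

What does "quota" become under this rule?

phtwv

Each letter's alphabet position (a=0..z=25) is mapped through 11·x+21 mod 26 — an affine cipher.
Applying it to quota: q(16)→11·16+21≡15=p; u(20)→11·20+21≡7=h; o(14)→11·14+21≡19=t; t(19)→11·19+21≡22=w; a(0)→11·0+21≡21=v (all mod 26).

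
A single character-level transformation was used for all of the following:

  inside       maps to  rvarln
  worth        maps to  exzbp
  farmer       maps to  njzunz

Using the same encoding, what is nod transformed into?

vxl

The shift depends on letter class: consonant n→v is +8, but vowel i→r is +9. The rule splits by letter class: vowels +9, consonants +8.
On nod: n(cons)+8=v, o(vowel)+9=x, d(cons)+8=l.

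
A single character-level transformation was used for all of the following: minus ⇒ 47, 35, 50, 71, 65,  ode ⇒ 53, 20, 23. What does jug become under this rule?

38, 71, 29

Each letter becomes 3×(its alphabet position, a=1..z=26) + 8.
For jug: j=10→38, u=21→71, g=7→29.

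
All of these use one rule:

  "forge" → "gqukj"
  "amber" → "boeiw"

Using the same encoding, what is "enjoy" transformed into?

fpmsd

In forge: f→g is +1, o→q is +2, r→u is +3, g→k is +4 — the shift increases by 1 each position. Each letter shifts forward by (position + 1), i.e. 1, 2, 3, … — the shift grows by one for each successive letter.
For enjoy: e+1=f, n+2=p, j+3=m, o+4=s, y+5=d.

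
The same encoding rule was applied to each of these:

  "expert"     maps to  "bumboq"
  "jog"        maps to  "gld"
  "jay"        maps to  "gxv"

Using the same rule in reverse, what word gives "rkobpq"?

unrest

Every letter moves 23 places later in the alphabet, wrapping around z→a.
Reversing it on rkobpq: r−23=u, k−23=n, o−23=r, b−23=e, p−23=s, q−23=t.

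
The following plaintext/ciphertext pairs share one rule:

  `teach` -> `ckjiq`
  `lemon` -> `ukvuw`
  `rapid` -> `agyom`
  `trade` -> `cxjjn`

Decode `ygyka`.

paper

Shifts by position in teach: pos 0: t→c (+9), pos 1: e→k (+6), pos 2: a→j (+9), pos 3: c→i (+6) — repeating every 2. It's a Vigenère-style cipher with numeric key [9,6]: position i shifts by key[i mod 2].
Undoing it on ygyka: y−9=p, g−6=a, y−9=p, k−6=e, a−9=r.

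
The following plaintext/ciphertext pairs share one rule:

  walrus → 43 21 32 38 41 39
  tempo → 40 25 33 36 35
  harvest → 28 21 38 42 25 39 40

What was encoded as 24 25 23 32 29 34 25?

decline

w is letter #23 and maps to 43: an offset of 20. Letters become their 1-based position plus 20 (so a→21, b→22, …).
Undoing it on 24 25 23 32 29 34 25: 24→(24−20)÷1=4=d, 25→(25−20)÷1=5=e, 23→(23−20)÷1=3=c, 32→(32−20)÷1=12=l, 29→(29−20)÷1=9=i, 34→(34−20)÷1=14=n, 25→(25−20)÷1=5=e.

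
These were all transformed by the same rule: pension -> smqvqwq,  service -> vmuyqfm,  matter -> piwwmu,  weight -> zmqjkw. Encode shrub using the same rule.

The shift depends on letter class: consonant p→s is +3, but vowel e→m is +8. Vowels shift forward by 8 and consonants shift forward by 3.
On shrub: s(cons)+3=v, h(cons)+3=k, r(cons)+3=u, u(vowel)+8=c, b(cons)+3=e.

vkuce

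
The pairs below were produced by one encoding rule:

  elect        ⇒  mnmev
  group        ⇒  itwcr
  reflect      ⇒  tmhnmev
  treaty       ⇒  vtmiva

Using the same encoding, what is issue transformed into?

quucm

The shift depends on letter class: consonant l→n is +2, but vowel e→m is +8. Vowels shift forward by 8 and consonants shift forward by 2.
On issue: i(vowel)+8=q, s(cons)+2=u, s(cons)+2=u, u(vowel)+8=c, e(vowel)+8=m.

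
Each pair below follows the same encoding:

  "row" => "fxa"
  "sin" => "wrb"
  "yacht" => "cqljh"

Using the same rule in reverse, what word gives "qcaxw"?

north

The output letters match the input read backwards, each shifted +9: row reversed is wor. Two steps: reverse the string, then apply a Caesar shift of +9.
Reversing it on qcaxw: shift back: q−9=h, c−9=t, a−9=r, x−9=o, w−9=n → htron; then reverse → north.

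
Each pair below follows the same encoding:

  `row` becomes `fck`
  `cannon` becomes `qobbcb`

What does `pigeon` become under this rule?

Compare letters: r→f is +14, o→c is +14, w→k is +14 — a constant shift. This is a Caesar cipher with shift 14.
Applying it to pigeon: p+14=d, i+14=w, g+14=u, e+14=s, o+14=c, n+14=b.

dwuscb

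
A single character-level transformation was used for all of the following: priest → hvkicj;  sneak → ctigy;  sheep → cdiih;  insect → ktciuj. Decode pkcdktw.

fishing

p(15)→h(7) and r(17)→v(21) fit y≡7x+6 (mod 26); the inverse of 7 mod 26 is 15. This is an affine cipher: with a=0,…,z=25, each position x becomes (7x+6) mod 26.
Undoing it on pkcdktw: p(15)→15·(15−6)≡5=f; k(10)→15·(10−6)≡8=i; c(2)→15·(2−6)≡18=s; d(3)→15·(3−6)≡7=h; k(10)→15·(10−6)≡8=i; t(19)→15·(19−6)≡13=n; w(22)→15·(22−6)≡6=g (all mod 26).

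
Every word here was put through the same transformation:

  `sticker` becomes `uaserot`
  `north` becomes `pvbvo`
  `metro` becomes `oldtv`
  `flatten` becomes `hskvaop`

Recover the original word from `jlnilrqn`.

Shifts by position in sticker: pos 0: s→u (+2), pos 1: t→a (+7), pos 2: i→s (+10), pos 3: c→e (+2), pos 4: k→r (+7), pos 5: e→o (+10) — repeating every 3. It's a Vigenère-style cipher with numeric key [2,7,10]: position i shifts by key[i mod 3].
Undoing it on jlnilrqn: j−2=h, l−7=e, n−10=d, i−2=g, l−7=e, r−10=h, q−2=o, n−7=g.

hedgehog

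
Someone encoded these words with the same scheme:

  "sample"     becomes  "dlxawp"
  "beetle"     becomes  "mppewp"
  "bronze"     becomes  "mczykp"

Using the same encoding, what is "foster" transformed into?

qzdepc

Compare letters: s→d is +11, a→l is +11, m→x is +11 — a constant shift. This is a Caesar cipher with shift 11.
For foster: f+11=q, o+11=z, s+11=d, t+11=e, e+11=p, r+11=c.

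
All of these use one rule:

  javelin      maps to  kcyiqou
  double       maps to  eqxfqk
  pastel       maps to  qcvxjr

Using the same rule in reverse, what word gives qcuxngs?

In javelin: j→k is +1, a→c is +2, v→y is +3, e→i is +4 — the shift increases by 1 each position. The shift increases by 1 at each position, starting from +1: 1, 2, 3, ….
Reversing it on qcuxngs: q−1=p, c−2=a, u−3=r, x−4=t, n−5=i, g−6=a, s−7=l.

partial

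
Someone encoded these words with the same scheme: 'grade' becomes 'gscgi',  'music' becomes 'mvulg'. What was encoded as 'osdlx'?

orbit

In grade: g→g is +0, r→s is +1, a→c is +2, d→g is +3 — the shift increases by 1 each position. Letter i (0-indexed) is shifted by i+0, so successive shifts are 0, 1, 2, ….
Undoing it on osdlx: o−0=o, s−1=r, d−2=b, l−3=i, x−4=t.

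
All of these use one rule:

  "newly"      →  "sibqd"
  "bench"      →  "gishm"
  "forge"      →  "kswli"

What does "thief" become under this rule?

The shift depends on letter class: consonant n→s is +5, but vowel e→i is +4. Two shifts are in play — +4 for a/e/i/o/u, +5 for every other letter.
On thief: t(cons)+5=y, h(cons)+5=m, i(vowel)+4=m, e(vowel)+4=i, f(cons)+5=k.

ymmik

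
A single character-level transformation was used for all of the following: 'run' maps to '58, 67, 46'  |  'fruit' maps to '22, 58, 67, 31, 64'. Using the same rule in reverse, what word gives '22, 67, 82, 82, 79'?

r(#18)→58 and u(#21)→67: differences scale by 3, so n = 3·pos + 4. The formula is n = 3×(alphabet index, a=1) + 4.
Decoding 22, 67, 82, 82, 79: 22→(22−4)÷3=6=f, 67→(67−4)÷3=21=u, 82→(82−4)÷3=26=z, 82→(82−4)÷3=26=z, 79→(79−4)÷3=25=y.

fuzzy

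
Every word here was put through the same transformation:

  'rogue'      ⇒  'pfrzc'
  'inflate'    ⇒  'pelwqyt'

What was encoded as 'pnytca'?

prince

The output letters match the input read backwards, each shifted +11: rogue reversed is eugor. The word is reversed, then every letter is shifted forward by 11.
Decoding pnytca: shift back: p−11=e, n−11=c, y−11=n, t−11=i, c−11=r, a−11=p → ecnirp; then reverse → prince.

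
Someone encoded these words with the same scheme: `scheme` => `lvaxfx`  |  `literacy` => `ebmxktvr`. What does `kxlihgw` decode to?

Compare letters: s→l is +19, c→v is +19, h→a is +19 — a constant shift. Each letter is shifted forward by 19 in the alphabet (a Caesar shift of +19).
Decoding kxlihgw: k−19=r, x−19=e, l−19=s, i−19=p, h−19=o, g−19=n, w−19=d.

respond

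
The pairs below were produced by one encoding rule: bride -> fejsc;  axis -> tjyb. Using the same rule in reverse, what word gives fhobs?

The output letters match the input read backwards, each shifted +1: bride reversed is edirb. Read the word backwards and shift each letter +1.
Decoding fhobs: shift back: f−1=e, h−1=g, o−1=n, b−1=a, s−1=r → egnar; then reverse → range.

range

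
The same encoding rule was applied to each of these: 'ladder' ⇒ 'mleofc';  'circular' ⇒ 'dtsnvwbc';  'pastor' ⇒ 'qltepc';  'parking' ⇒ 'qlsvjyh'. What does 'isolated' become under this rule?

Shifts by position in ladder: pos 0: l→m (+1), pos 1: a→l (+11), pos 2: d→e (+1), pos 3: d→o (+11) — repeating every 2. A repeating key of period 2 is used — shifts +1, +11 over and over.
Applying it to isolated: i+1=j, s+11=d, o+1=p, l+11=w, a+1=b, t+11=e, e+1=f, d+11=o.

jdpwbefo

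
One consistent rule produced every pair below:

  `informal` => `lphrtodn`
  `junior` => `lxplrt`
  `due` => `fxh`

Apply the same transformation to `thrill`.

vjtlnn

The shift depends on letter class: consonant n→p is +2, but vowel i→l is +3. Vowels shift forward by 3 and consonants shift forward by 2.
Applying it to thrill: t(cons)+2=v, h(cons)+2=j, r(cons)+2=t, i(vowel)+3=l, l(cons)+2=n, l(cons)+2=n.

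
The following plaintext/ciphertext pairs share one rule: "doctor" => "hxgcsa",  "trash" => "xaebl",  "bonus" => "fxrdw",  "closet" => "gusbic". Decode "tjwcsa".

Shifts by position in doctor: pos 0: d→h (+4), pos 1: o→x (+9), pos 2: c→g (+4), pos 3: t→c (+9) — repeating every 2. It's a Vigenère-style cipher with numeric key [4,9]: position i shifts by key[i mod 2].
Decoding tjwcsa: t−4=p, j−9=a, w−4=s, c−9=t, s−4=o, a−9=r.

pastor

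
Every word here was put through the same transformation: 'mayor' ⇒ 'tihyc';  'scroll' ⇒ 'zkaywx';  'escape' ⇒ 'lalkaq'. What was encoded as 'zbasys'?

In mayor: m→t is +7, a→i is +8, y→h is +9, o→y is +10 — the shift increases by 1 each position. Letter i (0-indexed) is shifted by i+7, so successive shifts are 7, 8, 9, ….
Reversing it on zbasys: z−7=s, b−8=t, a−9=r, s−10=i, y−11=n, s−12=g.

string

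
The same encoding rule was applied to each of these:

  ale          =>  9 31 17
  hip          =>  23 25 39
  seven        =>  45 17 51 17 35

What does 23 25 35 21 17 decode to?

a(#1)→9 and l(#12)→31: differences scale by 2, so n = 2·pos + 7. The formula is n = 2×(alphabet index, a=1) + 7.
Reversing it on 23 25 35 21 17: 23→(23−7)÷2=8=h, 25→(25−7)÷2=9=i, 35→(35−7)÷2=14=n, 21→(21−7)÷2=7=g, 17→(17−7)÷2=5=e.

hinge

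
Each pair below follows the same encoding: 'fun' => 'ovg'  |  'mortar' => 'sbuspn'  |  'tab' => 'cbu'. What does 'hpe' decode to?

dog

Read the word backwards and shift each letter +1.
Decoding hpe: shift back: h−1=g, p−1=o, e−1=d → god; then reverse → dog.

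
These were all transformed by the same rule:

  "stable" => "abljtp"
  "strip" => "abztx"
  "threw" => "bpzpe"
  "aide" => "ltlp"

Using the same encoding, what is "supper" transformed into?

Two shifts are in play — +11 for a/e/i/o/u, +8 for every other letter.
Applying it to supper: s(cons)+8=a, u(vowel)+11=f, p(cons)+8=x, p(cons)+8=x, e(vowel)+11=p, r(cons)+8=z.

afxxpz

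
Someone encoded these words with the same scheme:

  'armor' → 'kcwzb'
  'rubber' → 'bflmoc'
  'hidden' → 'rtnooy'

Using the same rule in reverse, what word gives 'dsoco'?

Shifts by position in armor: pos 0: a→k (+10), pos 1: r→c (+11), pos 2: m→w (+10), pos 3: o→z (+11) — repeating every 2. A repeating key of period 2 is used — shifts +10, +11 over and over.
Reversing it on dsoco: d−10=t, s−11=h, o−10=e, c−11=r, o−10=e.

there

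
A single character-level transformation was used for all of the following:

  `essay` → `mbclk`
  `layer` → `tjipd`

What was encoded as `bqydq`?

In essay: e→m is +8, s→b is +9, s→c is +10, a→l is +11 — the shift increases by 1 each position. Letter i (0-indexed) is shifted by i+8, so successive shifts are 8, 9, 10, ….
Undoing it on bqydq: b−8=t, q−9=h, y−10=o, d−11=s, q−12=e.

those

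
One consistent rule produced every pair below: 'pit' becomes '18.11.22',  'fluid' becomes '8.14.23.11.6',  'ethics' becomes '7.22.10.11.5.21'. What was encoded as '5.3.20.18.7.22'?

carpet

p is letter #16 and maps to 18: an offset of 2. Letters become their 1-based position plus 2 (so a→3, b→4, …).
Decoding 5.3.20.18.7.22: 5→(5−2)÷1=3=c, 3→(3−2)÷1=1=a, 20→(20−2)÷1=18=r, 18→(18−2)÷1=16=p, 7→(7−2)÷1=5=e, 22→(22−2)÷1=20=t.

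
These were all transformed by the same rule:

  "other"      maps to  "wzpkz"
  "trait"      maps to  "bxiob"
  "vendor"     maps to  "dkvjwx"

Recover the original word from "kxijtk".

Shifts by position in other: pos 0: o→w (+8), pos 1: t→z (+6), pos 2: h→p (+8), pos 3: e→k (+6) — repeating every 2. It's a Vigenère-style cipher with numeric key [8,6]: position i shifts by key[i mod 2].
Reversing it on kxijtk: k−8=c, x−6=r, i−8=a, j−6=d, t−8=l, k−6=e.

cradle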